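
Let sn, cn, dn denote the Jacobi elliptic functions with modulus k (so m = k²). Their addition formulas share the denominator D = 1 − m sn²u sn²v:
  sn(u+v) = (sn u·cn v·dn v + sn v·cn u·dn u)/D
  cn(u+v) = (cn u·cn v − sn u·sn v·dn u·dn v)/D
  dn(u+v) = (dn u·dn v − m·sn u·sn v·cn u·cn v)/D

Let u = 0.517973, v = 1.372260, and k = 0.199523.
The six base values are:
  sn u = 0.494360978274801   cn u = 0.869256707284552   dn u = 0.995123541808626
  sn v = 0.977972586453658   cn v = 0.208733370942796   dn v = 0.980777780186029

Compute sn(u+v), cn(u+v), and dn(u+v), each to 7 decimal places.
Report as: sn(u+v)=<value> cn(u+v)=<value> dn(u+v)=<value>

sn(u+v)=0.9560662 cn(u+v)=-0.2931507 dn(u+v)=0.9816372

m = k² = 0.039809427529
D = 1 − m·sn²u·sn²v = 0.9906947582450564
sn(u+v) = (sn u·cn v·dn v + sn v·cn u·dn u)/D = 0.9471698078365573/0.9906947582450564 = 0.9560662352896665
cn(u+v) = (cn u·cn v − sn u·sn v·dn u·dn v)/D = -0.2904228970606309/0.9906947582450564 = -0.2931507355253336
dn(u+v) = (dn u·dn v − m·sn u·sn v·cn u·cn v)/D = 0.9725028774368481/0.9906947582450564 = 0.9816372493577801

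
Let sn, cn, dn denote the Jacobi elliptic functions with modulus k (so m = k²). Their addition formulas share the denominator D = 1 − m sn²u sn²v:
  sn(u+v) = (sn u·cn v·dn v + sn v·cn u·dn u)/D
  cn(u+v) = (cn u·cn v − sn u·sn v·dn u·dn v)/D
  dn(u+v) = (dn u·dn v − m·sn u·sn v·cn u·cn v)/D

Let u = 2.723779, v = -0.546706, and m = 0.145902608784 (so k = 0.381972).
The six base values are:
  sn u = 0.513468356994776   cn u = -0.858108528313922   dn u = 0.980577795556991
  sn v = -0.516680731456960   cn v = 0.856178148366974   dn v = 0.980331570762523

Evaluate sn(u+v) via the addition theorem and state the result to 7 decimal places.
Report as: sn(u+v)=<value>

sn(u+v)=0.8747133

m = k² = 0.145902608784
D = 1 − m·sn²u·sn²v = 0.9897308390992019
sn(u+v) = (sn u·cn v·dn v + sn v·cn u·dn u)/D = 0.8657307000407903/0.9897308390992019 = 0.8747132713665165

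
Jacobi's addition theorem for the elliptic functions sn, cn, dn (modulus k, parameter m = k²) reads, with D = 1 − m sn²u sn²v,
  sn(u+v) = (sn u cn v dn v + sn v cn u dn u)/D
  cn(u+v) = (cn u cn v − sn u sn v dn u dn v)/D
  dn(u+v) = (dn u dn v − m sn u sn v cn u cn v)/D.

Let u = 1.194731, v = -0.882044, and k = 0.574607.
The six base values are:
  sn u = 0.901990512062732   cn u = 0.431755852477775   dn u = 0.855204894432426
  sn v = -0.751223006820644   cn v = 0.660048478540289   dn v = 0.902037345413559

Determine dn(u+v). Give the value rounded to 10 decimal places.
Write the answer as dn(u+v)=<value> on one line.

m = k² = 0.330173204449
D = 1 − m·sn²u·sn²v = 0.8484054725968793
dn(u+v) = (dn u·dn v − m·sn u·sn v·cn u·cn v)/D = 0.835183586552261/0.8484054725968793 = 0.984415604953434

dn(u+v)=0.9844156050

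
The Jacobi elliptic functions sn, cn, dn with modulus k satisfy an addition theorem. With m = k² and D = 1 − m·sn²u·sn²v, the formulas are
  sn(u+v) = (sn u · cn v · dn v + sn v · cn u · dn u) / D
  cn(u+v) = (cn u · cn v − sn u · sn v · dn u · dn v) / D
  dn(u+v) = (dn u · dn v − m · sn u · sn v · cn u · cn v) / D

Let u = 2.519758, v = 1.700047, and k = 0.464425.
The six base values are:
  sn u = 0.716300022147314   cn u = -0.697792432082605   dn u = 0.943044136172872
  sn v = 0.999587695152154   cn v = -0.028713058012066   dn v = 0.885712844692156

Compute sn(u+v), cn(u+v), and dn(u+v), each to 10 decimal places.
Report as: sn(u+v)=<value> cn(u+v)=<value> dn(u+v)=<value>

sn(u+v)=-0.7600365404 cn(u+v)=-0.6498803407 dn(u+v)=0.9356308784

m = k² = 0.215690580625
D = 1 − m·sn²u·sn²v = 0.8894234816626533
sn(u+v) = (sn u·cn v·dn v + sn v·cn u·dn u)/D = -0.6759943459365651/0.8894234816626533 = -0.7600365403810655
cn(u+v) = (cn u·cn v − sn u·sn v·dn u·dn v)/D = -0.5780188353286696/0.8894234816626533 = -0.6498803407440334
dn(u+v) = (dn u·dn v − m·sn u·sn v·cn u·cn v)/D = 0.8321720734057898/0.8894234816626533 = 0.9356308783867052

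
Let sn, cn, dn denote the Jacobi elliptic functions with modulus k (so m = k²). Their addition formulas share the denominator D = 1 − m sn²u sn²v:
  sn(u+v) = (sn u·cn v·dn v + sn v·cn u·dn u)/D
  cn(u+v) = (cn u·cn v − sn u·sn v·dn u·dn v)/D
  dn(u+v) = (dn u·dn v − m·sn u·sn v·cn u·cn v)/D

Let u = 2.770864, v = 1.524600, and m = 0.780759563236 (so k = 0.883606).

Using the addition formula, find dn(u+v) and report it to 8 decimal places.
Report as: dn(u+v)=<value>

dn(u+v)=0.99286313

sn u = 0.9636620072860444, cn u = -0.2671245696551175, dn u = 0.5243586116982249
sn v = 0.9415608134021679, cn v = 0.336843041586802, dn v = 0.5548224421422938
m = k² = 0.780759563236
D = 1 − m·sn²u·sn²v = 0.3572182502874527
dn(u+v) = (dn u·dn v − m·sn u·sn v·cn u·cn v)/D = 0.3546688288463319/0.3572182502874527 = 0.9928631265645882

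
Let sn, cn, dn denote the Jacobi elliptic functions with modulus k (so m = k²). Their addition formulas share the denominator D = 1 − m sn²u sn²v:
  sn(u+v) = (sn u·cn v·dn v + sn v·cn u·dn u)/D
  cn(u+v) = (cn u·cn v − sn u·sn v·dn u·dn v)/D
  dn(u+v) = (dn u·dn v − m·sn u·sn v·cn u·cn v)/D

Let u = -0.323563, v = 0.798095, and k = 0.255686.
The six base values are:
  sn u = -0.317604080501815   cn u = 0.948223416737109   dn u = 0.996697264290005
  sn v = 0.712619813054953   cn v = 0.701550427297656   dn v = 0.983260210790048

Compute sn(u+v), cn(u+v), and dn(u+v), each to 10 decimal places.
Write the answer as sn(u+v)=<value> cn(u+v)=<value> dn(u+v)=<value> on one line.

sn(u+v)=0.4559325338 cn(u+v)=0.8900143396 dn(u+v)=0.9931818250

m = k² = 0.065375330596
D = 1 − m·sn²u·sn²v = 0.9966511026876596
sn(u+v) = (sn u·cn v·dn v + sn v·cn u·dn u)/D = 0.454405662573263/0.9966511026876596 = 0.455932533810349
cn(u+v) = (cn u·cn v − sn u·sn v·dn u·dn v)/D = 0.887033772925181/0.9966511026876596 = 0.8900143395548607
dn(u+v) = (dn u·dn v − m·sn u·sn v·cn u·cn v)/D = 0.9898557610248813/0.9966511026876596 = 0.993181824969186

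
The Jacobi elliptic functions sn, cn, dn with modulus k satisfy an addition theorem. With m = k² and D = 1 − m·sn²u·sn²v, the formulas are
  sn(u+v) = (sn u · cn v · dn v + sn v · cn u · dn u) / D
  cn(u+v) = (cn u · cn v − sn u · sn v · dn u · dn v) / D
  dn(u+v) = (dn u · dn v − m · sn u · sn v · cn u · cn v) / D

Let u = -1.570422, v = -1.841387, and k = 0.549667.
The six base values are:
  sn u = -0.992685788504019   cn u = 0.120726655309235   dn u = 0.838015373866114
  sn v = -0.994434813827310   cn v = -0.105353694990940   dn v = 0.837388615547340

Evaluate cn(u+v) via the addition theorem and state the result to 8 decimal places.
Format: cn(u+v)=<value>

m = k² = 0.302133810889
D = 1 − m·sn²u·sn²v = 0.7055743940980374
cn(u+v) = (cn u·cn v − sn u·sn v·dn u·dn v)/D = -0.7054540505133763/0.7055743940980374 = -0.9998294388434901

cn(u+v)=-0.99982944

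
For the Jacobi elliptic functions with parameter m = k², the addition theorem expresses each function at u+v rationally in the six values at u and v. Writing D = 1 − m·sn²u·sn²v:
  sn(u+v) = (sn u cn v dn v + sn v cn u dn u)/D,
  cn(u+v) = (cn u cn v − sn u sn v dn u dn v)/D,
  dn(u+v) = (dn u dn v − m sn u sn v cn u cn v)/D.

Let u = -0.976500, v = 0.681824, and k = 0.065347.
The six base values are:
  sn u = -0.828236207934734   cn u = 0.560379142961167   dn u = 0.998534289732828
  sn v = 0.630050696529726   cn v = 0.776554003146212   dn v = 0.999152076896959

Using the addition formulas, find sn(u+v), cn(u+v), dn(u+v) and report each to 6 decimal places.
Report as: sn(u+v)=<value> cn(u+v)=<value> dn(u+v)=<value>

sn(u+v)=-0.290413 cn(u+v)=0.956901 dn(u+v)=0.999820

m = k² = 0.004270230409
D = 1 − m·sn²u·sn²v = 0.9988371847303148
sn(u+v) = (sn u·cn v·dn v + sn v·cn u·dn u)/D = -0.2900750089773349/0.9988371847303148 = -0.2904127053055748
cn(u+v) = (cn u·cn v − sn u·sn v·dn u·dn v)/D = 0.9557887898310903/0.9988371847303148 = 0.9569014894946592
dn(u+v) = (dn u·dn v − m·sn u·sn v·cn u·cn v)/D = 0.9986573032934277/0.9988371847303148 = 0.9998199091507233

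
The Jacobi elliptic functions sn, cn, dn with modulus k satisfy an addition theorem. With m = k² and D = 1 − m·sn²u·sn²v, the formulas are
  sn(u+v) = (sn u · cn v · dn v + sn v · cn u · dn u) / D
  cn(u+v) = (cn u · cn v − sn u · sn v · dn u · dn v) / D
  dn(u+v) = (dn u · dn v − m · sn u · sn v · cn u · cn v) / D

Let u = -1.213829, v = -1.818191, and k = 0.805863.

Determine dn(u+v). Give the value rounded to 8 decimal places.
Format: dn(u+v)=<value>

sn u = -0.8772686986830265, cn u = 0.4799996149071261, dn u = 0.7072551459099637
sn v = -0.9937181734708617, cn v = 0.1119115352130175, dn v = 0.5989309020092513
m = k² = 0.649415174769
D = 1 − m·sn²u·sn²v = 0.5064693091788663
dn(u+v) = (dn u·dn v − m·sn u·sn v·cn u·cn v)/D = 0.3931857286132511/0.5064693091788663 = 0.7763268602607317

dn(u+v)=0.77632686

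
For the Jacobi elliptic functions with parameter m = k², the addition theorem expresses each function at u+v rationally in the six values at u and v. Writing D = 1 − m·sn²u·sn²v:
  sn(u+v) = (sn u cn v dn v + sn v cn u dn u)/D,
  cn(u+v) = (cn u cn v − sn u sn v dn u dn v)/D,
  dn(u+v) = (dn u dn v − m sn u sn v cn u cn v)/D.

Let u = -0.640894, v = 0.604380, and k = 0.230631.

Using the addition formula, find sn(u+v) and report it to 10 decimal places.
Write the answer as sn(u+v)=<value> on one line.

sn(u+v)=-0.0365054555

sn u = -0.5961893580773619, cn u = 0.8028438511412435, dn u = 0.9905018017869442
sn v = 0.5667553276921583, cn v = 0.8238861562937894, dn v = 0.9914204675661068
m = k² = 0.053190658161
D = 1 − m·sn²u·sn²v = 0.9939271154335909
sn(u+v) = (sn u·cn v·dn v + sn v·cn u·dn u)/D = -0.03628376209650132/0.9939271154335909 = -0.0365054555138813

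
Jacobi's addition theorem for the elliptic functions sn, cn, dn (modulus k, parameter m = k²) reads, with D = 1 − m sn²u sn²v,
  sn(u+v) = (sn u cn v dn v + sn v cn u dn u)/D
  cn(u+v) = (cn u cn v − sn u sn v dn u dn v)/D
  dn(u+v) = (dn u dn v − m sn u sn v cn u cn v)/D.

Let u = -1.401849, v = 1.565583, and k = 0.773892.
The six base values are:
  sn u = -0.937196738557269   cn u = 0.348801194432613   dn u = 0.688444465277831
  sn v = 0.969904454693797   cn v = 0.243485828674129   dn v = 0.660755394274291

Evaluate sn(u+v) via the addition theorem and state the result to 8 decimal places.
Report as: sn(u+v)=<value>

m = k² = 0.598908827664
D = 1 − m·sn²u·sn²v = 0.5051424967152233
sn(u+v) = (sn u·cn v·dn v + sn v·cn u·dn u)/D = 0.08212290220013908/0.5051424967152233 = 0.162573734607873

sn(u+v)=0.16257373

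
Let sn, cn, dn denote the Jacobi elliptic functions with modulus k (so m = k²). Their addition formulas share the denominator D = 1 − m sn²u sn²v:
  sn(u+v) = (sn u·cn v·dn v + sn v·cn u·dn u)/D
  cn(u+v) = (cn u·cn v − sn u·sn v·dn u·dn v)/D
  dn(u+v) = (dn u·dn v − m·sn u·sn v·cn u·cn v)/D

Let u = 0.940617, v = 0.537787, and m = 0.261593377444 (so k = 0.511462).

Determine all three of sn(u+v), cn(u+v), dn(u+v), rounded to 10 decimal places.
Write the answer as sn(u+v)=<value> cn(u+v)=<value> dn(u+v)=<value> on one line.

sn u = 0.7897243078080618, cn u = 0.6134619121486497, dn u = 0.9147969729246217
sn v = 0.5067458864382791, cn v = 0.8620954741662218, dn v = 0.965828697076328
m = k² = 0.261593377444
D = 1 − m·sn²u·sn²v = 0.9581053833624269
sn(u+v) = (sn u·cn v·dn v + sn v·cn u·dn u)/D = 0.9419356170178521/0.9581053833624269 = 0.9831231860029554
cn(u+v) = (cn u·cn v − sn u·sn v·dn u·dn v)/D = 0.1752804011327598/0.9581053833624269 = 0.1829448035430312
dn(u+v) = (dn u·dn v − m·sn u·sn v·cn u·cn v)/D = 0.8281721496127684/0.9581053833624269 = 0.8643852377765964

sn(u+v)=0.9831231860 cn(u+v)=0.1829448035 dn(u+v)=0.8643852378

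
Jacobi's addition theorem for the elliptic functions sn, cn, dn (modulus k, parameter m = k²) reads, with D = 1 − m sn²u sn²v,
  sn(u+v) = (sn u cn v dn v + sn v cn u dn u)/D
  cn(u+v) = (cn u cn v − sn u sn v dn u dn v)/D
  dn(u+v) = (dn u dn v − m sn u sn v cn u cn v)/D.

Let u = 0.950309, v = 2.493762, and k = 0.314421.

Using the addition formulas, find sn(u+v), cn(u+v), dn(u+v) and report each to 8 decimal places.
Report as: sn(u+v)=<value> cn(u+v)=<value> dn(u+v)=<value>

sn(u+v)=-0.21824981 cn(u+v)=-0.97589294 dn(u+v)=0.99764271

sn u = 0.8066906081538739, cn u = 0.5909739949577587, dn u = 0.967298564633332
sn v = 0.6626564156466494, cn v = -0.7489235440299197, dn v = 0.9780536737285898
m = k² = 0.098860565241
D = 1 − m·sn²u·sn²v = 0.9717502957973962
sn(u+v) = (sn u·cn v·dn v + sn v·cn u·dn u)/D = -0.2120843136539134/0.9717502957973962 = -0.2182498061190522
cn(u+v) = (cn u·cn v − sn u·sn v·dn u·dn v)/D = -0.9483242490225985/0.9717502957973962 = -0.975892935792137
dn(u+v) = (dn u·dn v − m·sn u·sn v·cn u·cn v)/D = 0.9694595985754493/0.9717502957973962 = 0.9976427100337879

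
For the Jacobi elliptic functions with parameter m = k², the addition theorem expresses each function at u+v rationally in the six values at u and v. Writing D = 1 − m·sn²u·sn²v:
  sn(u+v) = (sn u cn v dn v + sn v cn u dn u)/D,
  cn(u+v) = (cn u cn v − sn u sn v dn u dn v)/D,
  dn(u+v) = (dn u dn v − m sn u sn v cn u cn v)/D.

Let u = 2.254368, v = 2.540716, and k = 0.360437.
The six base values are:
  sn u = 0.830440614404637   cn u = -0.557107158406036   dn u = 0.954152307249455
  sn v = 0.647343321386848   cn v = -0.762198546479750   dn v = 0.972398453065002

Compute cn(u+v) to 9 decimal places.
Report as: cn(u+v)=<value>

m = k² = 0.129914830969
D = 1 − m·sn²u·sn²v = 0.9624555939419038
cn(u+v) = (cn u·cn v − sn u·sn v·dn u·dn v)/D = -0.07414935338998489/0.9624555939419038 = -0.07704184365150121

cn(u+v)=-0.077041844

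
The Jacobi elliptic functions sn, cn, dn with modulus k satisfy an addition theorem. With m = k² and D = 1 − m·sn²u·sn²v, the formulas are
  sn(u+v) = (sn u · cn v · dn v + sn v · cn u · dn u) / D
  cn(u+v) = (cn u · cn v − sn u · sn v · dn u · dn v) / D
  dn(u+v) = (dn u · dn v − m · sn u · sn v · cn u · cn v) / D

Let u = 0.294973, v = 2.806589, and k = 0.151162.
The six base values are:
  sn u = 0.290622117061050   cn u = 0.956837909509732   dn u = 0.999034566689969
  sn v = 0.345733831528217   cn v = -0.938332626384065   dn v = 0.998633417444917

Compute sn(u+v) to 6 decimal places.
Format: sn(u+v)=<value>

m = k² = 0.022849950244
D = 1 − m·sn²u·sn²v = 0.9997693112895676
sn(u+v) = (sn u·cn v·dn v + sn v·cn u·dn u)/D = 0.05816431338765337/0.9997693112895676 = 0.0581777343341628

sn(u+v)=0.058178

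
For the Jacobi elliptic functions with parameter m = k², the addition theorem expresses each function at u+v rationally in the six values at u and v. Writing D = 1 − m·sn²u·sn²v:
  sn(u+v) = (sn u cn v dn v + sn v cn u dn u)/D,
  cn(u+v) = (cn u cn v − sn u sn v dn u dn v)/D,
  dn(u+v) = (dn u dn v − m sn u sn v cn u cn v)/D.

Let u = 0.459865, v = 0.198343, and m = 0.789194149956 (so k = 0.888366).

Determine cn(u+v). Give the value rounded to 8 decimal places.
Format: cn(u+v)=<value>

cn(u+v)=0.81142659

sn u = 0.4328827068129202, cn u = 0.9014502549460616, dn u = 0.9231007151267271
sn v = 0.196048171937609, cn v = 0.9805942658816243, dn v = 0.9847169202544896
m = k² = 0.789194149956
D = 1 − m·sn²u·sn²v = 0.9943160542451246
cn(u+v) = (cn u·cn v − sn u·sn v·dn u·dn v)/D = 0.806814484324523/0.9943160542451246 = 0.8114265890406939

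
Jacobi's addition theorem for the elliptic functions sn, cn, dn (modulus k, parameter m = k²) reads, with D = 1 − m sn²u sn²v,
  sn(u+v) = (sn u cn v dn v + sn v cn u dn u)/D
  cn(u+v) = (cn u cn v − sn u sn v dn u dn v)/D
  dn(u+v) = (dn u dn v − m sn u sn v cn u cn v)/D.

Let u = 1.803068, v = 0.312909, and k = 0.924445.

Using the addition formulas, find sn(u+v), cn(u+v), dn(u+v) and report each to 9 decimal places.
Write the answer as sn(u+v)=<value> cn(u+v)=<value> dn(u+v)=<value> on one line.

sn(u+v)=0.993857727 cn(u+v)=0.110665345 dn(u+v)=0.394800653

sn u = 0.9711667613750685, cn u = 0.2384011778499861, dn u = 0.4404232679363777
sn v = 0.3037691621696579, cn v = 0.9527456618189054, dn v = 0.9597610726211594
m = k² = 0.854598558025
D = 1 − m·sn²u·sn²v = 0.9256232593838021
sn(u+v) = (sn u·cn v·dn v + sn v·cn u·dn u)/D = 0.9199378286135599/0.9256232593838021 = 0.9938577269827607
cn(u+v) = (cn u·cn v − sn u·sn v·dn u·dn v)/D = 0.1024344170582425/0.9256232593838021 = 0.1106653446958909
dn(u+v) = (dn u·dn v − m·sn u·sn v·cn u·cn v)/D = 0.3654366670145753/0.9256232593838021 = 0.3948006527600123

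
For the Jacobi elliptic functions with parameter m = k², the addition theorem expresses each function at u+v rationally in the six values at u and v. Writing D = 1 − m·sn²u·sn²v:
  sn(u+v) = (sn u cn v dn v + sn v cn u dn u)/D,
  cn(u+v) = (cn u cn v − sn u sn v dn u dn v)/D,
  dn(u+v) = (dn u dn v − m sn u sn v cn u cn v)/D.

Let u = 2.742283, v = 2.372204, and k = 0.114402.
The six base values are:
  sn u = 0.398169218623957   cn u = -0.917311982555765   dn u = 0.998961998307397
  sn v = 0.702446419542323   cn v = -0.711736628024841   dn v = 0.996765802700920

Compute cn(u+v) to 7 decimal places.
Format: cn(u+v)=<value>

m = k² = 0.013087817604
D = 1 − m·sn²u·sn²v = 0.9989761672770567
cn(u+v) = (cn u·cn v − sn u·sn v·dn u·dn v)/D = 0.37438595855608/0.9989761672770567 = 0.3747696599975518

cn(u+v)=0.3747697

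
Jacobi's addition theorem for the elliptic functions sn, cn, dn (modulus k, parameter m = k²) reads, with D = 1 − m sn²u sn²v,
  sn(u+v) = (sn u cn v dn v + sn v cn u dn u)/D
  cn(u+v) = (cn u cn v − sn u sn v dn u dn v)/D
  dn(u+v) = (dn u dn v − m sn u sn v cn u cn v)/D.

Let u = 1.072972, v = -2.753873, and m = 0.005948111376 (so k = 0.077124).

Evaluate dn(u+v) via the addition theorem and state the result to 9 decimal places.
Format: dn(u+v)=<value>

sn u = 0.8781591921464231, cn u = 0.4783685119745462, dn u = 0.9977038805256047
sn v = -0.3823598862851934, cn v = -0.9240134833215227, dn v = 0.9995651012182189
m = k² = 0.005948111376
D = 1 − m·sn²u·sn²v = 0.999329389664057
dn(u+v) = (dn u·dn v − m·sn u·sn v·cn u·cn v)/D = 0.9963871737445861/0.999329389664057 = 0.9970558096760668

dn(u+v)=0.997055810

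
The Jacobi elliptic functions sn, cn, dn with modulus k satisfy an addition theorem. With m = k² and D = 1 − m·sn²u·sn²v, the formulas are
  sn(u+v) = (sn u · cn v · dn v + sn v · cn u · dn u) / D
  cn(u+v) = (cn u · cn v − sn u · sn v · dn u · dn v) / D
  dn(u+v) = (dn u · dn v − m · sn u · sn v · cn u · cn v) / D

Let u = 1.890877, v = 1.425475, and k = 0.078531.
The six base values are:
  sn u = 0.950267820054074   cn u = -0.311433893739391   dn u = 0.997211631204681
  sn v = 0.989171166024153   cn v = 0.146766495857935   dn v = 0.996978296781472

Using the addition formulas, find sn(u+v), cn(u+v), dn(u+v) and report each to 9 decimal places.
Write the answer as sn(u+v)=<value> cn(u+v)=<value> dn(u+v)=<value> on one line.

m = k² = 0.006167117961
D = 1 − m·sn²u·sn²v = 0.9945509951156581
sn(u+v) = (sn u·cn v·dn v + sn v·cn u·dn u)/D = -0.1681563901887767/0.9945509951156581 = -0.1690776953767177
cn(u+v) = (cn u·cn v − sn u·sn v·dn u·dn v)/D = -0.9802321716431397/0.9945509951156581 = -0.9856027257095517
dn(u+v) = (dn u·dn v − m·sn u·sn v·cn u·cn v)/D = 0.9944633210597535/0.9945509951156581 = 0.9999118455902863

sn(u+v)=-0.169077695 cn(u+v)=-0.985602726 dn(u+v)=0.999911846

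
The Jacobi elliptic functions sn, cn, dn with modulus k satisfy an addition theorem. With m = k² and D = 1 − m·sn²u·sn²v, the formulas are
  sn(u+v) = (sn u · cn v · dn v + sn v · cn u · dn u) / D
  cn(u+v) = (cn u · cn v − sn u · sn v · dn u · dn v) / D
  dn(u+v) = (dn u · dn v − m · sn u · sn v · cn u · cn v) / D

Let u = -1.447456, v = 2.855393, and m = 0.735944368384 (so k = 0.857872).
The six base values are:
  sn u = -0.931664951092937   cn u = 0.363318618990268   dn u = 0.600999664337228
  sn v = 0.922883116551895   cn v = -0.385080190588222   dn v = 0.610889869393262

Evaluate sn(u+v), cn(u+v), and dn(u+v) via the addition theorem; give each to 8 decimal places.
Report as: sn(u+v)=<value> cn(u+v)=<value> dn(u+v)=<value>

m = k² = 0.735944368384
D = 1 − m·sn²u·sn²v = 0.4559260860090453
sn(u+v) = (sn u·cn v·dn v + sn v·cn u·dn u)/D = 0.4206819016674027/0.4559260860090453 = 0.9226975919492719
cn(u+v) = (cn u·cn v − sn u·sn v·dn u·dn v)/D = 0.1757706844528549/0.4559260860090453 = 0.3855245177819629
dn(u+v) = (dn u·dn v − m·sn u·sn v·cn u·cn v)/D = 0.2786146444332984/0.4559260860090453 = 0.6110960811041876

sn(u+v)=0.92269759 cn(u+v)=0.38552452 dn(u+v)=0.61109608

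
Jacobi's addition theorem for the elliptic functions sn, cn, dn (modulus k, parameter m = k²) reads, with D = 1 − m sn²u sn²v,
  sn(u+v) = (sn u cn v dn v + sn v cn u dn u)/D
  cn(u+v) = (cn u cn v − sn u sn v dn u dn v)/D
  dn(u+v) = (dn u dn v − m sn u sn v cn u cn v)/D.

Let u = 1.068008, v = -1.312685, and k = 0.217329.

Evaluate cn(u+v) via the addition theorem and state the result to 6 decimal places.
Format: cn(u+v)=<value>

sn u = 0.8725442571257701, cn u = 0.4885350748480994, dn u = 0.9818557824650878
sn v = -0.9635825353675708, cn v = 0.2674111021154584, dn v = 0.9778269770252128
m = k² = 0.047231894241
D = 1 − m·sn²u·sn²v = 0.966612174721162
cn(u+v) = (cn u·cn v − sn u·sn v·dn u·dn v)/D = 0.937848899538225/0.966612174721162 = 0.9702432103224498

cn(u+v)=0.970243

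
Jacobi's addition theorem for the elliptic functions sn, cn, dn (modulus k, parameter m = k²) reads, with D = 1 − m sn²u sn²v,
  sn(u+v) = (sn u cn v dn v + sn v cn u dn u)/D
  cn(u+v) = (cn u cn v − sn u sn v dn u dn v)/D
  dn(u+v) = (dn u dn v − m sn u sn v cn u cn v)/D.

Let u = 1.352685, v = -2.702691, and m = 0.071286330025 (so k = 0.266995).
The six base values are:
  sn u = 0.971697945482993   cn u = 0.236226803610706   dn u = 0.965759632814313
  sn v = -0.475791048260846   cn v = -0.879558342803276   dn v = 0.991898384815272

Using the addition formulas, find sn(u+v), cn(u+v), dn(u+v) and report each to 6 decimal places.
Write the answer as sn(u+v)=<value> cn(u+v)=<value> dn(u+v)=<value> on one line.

sn(u+v)=-0.971083 cn(u+v)=0.238740 dn(u+v)=0.965804

m = k² = 0.071286330025
D = 1 − m·sn²u·sn²v = 0.9847629336263788
sn(u+v) = (sn u·cn v·dn v + sn v·cn u·dn u)/D = -0.9562870336062477/0.9847629336263788 = -0.9710834973090743
cn(u+v) = (cn u·cn v − sn u·sn v·dn u·dn v)/D = 0.2351024134308174/0.9847629336263788 = 0.2387401123690301
dn(u+v) = (dn u·dn v − m·sn u·sn v·cn u·cn v)/D = 0.9510876740485851/0.9847629336263788 = 0.9658036889611747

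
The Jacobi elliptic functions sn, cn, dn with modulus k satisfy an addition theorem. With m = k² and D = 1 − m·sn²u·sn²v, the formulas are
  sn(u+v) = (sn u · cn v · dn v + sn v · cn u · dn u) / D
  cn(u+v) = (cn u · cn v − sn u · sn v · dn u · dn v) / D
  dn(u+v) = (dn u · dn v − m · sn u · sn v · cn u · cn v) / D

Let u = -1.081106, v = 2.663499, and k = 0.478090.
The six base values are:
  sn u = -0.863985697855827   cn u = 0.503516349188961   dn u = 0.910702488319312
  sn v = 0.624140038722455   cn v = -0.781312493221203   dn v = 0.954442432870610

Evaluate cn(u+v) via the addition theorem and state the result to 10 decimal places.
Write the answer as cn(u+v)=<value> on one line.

m = k² = 0.2285700481
D = 1 − m·sn²u·sn²v = 0.9335344636715903
cn(u+v) = (cn u·cn v − sn u·sn v·dn u·dn v)/D = 0.07531786898044913/0.9335344636715903 = 0.08068033041246705

cn(u+v)=0.0806803304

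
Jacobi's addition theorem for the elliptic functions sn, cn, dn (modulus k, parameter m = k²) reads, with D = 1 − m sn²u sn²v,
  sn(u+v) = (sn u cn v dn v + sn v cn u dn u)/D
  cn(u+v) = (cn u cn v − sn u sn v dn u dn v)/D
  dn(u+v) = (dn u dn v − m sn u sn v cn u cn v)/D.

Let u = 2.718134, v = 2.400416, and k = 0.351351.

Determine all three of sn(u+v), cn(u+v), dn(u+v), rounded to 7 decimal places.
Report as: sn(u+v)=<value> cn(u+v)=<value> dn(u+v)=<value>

sn u = 0.5011502775893739, cn u = -0.865360271373775, dn u = 0.9843759223182322
sn v = 0.7411285149338753, cn v = -0.6713631836434796, dn v = 0.9655018361804092
m = k² = 0.123447525201
D = 1 − m·sn²u·sn²v = 0.9829703632426698
sn(u+v) = (sn u·cn v·dn v + sn v·cn u·dn u)/D = -0.95616958320791/0.9829703632426698 = -0.9727349053064549
cn(u+v) = (cn u·cn v − sn u·sn v·dn u·dn v)/D = 0.227970312017679/0.9829703632426698 = 0.2319198223491089
dn(u+v) = (dn u·dn v − m·sn u·sn v·cn u·cn v)/D = 0.9237789600676695/0.9829703632426698 = 0.9397831253225815

sn(u+v)=-0.9727349 cn(u+v)=0.2319198 dn(u+v)=0.9397831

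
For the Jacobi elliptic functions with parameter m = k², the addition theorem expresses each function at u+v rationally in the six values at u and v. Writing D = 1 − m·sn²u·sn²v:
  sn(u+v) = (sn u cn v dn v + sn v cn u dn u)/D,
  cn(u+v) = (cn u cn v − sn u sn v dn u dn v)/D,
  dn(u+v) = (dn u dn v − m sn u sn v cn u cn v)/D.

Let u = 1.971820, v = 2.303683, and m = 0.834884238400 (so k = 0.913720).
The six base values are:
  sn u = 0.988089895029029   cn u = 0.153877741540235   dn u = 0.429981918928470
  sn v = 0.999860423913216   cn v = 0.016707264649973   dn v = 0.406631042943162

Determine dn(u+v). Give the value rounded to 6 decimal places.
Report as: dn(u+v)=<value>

dn(u+v)=0.933076

m = k² = 0.8348842384
D = 1 − m·sn²u·sn²v = 0.1851119760030715
dn(u+v) = (dn u·dn v − m·sn u·sn v·cn u·cn v)/D = 0.172723471836978/0.1851119760030715 = 0.9330756203159541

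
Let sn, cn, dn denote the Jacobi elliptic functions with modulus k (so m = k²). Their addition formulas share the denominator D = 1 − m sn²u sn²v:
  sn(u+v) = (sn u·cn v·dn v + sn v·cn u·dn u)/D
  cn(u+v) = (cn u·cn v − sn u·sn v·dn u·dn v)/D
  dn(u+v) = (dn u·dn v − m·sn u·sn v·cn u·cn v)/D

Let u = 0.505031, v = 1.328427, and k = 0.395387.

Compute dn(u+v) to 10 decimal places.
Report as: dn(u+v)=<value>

dn(u+v)=0.9212225409

sn u = 0.4810455586620069, cn u = 0.8766955973948755, dn u = 0.9817455268144336
sn v = 0.9595829362288944, cn v = 0.2814259911563492, dn v = 0.9252300351313543
m = k² = 0.156330879769
D = 1 − m·sn²u·sn²v = 0.9666894177794252
dn(u+v) = (dn u·dn v − m·sn u·sn v·cn u·cn v)/D = 0.8905360816784616/0.9666894177794252 = 0.9212225408695434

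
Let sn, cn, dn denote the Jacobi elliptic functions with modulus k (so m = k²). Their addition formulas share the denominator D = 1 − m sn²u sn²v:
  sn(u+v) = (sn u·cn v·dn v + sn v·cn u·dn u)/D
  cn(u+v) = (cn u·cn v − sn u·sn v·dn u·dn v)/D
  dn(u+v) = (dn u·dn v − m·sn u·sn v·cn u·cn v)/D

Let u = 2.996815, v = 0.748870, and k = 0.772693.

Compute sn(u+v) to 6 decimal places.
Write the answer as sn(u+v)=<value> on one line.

sn u = 0.7417362729482037, cn u = -0.6706916589558184, dn u = 0.8194613656465657
sn v = 0.6532578709957806, cn v = 0.7571354924860279, dn v = 0.8632551674454696
m = k² = 0.597054472249
D = 1 − m·sn²u·sn²v = 0.8598212142995257
sn(u+v) = (sn u·cn v·dn v + sn v·cn u·dn u)/D = 0.1257652815158746/0.8598212142995257 = 0.1462691073729

sn(u+v)=0.146269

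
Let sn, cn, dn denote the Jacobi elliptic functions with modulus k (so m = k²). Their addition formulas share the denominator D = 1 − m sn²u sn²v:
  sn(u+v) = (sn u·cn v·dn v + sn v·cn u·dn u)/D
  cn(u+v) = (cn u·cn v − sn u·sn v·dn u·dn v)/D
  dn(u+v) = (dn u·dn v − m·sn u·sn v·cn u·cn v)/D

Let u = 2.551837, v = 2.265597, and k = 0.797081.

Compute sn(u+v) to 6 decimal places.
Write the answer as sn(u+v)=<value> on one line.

sn(u+v)=-0.706459

sn u = 0.9391454777743842, cn u = -0.3435196814971796, dn u = 0.6630501071317296
sn v = 0.9859299397000158, cn v = -0.1671590679655852, dn v = 0.6183967941764982
m = k² = 0.635338120561
D = 1 − m·sn²u·sn²v = 0.4552932372731874
sn(u+v) = (sn u·cn v·dn v + sn v·cn u·dn u)/D = -0.3216460746083142/0.4552932372731874 = -0.7064591526434609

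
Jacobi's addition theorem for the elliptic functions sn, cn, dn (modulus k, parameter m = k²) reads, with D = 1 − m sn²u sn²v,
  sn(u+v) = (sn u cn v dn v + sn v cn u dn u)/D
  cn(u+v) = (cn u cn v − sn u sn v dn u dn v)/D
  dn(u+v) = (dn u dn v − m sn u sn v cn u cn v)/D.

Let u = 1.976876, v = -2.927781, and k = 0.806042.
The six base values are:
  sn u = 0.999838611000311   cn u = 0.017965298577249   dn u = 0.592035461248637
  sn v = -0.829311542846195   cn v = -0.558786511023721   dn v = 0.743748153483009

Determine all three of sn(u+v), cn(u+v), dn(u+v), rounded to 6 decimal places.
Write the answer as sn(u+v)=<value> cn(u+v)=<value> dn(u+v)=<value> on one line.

sn(u+v)=-0.766936 cn(u+v)=0.641723 dn(u+v)=0.786034

m = k² = 0.649703705764
D = 1 − m·sn²u·sn²v = 0.5533055338673706
sn(u+v) = (sn u·cn v·dn v + sn v·cn u·dn u)/D = -0.424349998455788/0.5533055338673706 = -0.766936118440316
cn(u+v) = (cn u·cn v − sn u·sn v·dn u·dn v)/D = 0.3550691378011171/0.5533055338673706 = 0.6417234530790515
dn(u+v) = (dn u·dn v − m·sn u·sn v·cn u·cn v)/D = 0.4349171985605264/0.5533055338673706 = 0.7860344275262168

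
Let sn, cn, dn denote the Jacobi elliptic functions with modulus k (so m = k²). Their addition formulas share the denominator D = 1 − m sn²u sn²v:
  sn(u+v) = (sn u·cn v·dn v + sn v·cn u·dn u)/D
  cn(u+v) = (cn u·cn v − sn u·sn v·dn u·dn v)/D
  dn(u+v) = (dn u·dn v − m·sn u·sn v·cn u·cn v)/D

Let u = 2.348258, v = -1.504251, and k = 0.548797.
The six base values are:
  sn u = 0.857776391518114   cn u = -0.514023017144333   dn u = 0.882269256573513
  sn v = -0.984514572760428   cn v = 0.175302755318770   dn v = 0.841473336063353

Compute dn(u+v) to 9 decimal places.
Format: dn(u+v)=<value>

m = k² = 0.301178147209
D = 1 − m·sn²u·sn²v = 0.7852090725775023
dn(u+v) = (dn u·dn v − m·sn u·sn v·cn u·cn v)/D = 0.719487300595231/0.7852090725775023 = 0.9163002895948016

dn(u+v)=0.916300290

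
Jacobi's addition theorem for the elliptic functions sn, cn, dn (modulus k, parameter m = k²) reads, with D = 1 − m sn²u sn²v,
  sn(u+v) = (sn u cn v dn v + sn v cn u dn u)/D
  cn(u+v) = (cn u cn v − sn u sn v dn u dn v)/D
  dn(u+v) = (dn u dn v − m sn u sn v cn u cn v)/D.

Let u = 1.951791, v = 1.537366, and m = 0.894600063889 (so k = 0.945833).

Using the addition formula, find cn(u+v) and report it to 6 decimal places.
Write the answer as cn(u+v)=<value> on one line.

cn(u+v)=-0.337414

sn u = 0.978871446488879, cn u = 0.2044766276344797, dn u = 0.3778938781898863
sn v = 0.9280586791942555, cn v = 0.3724340048548386, dn v = 0.4790483335455826
m = k² = 0.894600063889
D = 1 − m·sn²u·sn²v = 0.2617029742302098
cn(u+v) = (cn u·cn v − sn u·sn v·dn u·dn v)/D = -0.08830216437713063/0.2617029742302098 = -0.3374136829620235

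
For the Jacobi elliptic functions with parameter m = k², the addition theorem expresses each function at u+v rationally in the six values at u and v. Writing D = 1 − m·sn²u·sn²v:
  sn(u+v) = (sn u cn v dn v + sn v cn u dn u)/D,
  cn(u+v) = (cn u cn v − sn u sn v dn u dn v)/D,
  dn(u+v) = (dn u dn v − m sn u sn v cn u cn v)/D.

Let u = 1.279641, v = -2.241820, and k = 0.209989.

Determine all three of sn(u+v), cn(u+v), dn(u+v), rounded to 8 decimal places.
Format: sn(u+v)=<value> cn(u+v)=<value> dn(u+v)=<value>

sn(u+v)=-0.81732129 cn(u+v)=0.57618219 dn(u+v)=0.98516175

sn u = 0.9546736012247639, cn u = 0.2976546910843846, dn u = 0.9796996459438458
sn v = -0.8017695110325192, cn v = -0.5976333752215275, dn v = 0.9857251011483314
m = k² = 0.044095380121
D = 1 − m·sn²u·sn²v = 0.9741653850863638
sn(u+v) = (sn u·cn v·dn v + sn v·cn u·dn u)/D = -0.7962061045034329/0.9741653850863638 = -0.8173212851664258
cn(u+v) = (cn u·cn v − sn u·sn v·dn u·dn v)/D = 0.5612967456274194/0.9741653850863638 = 0.5761821906427707
dn(u+v) = (dn u·dn v − m·sn u·sn v·cn u·cn v)/D = 0.9597104713153646/0.9741653850863638 = 0.9851617456416625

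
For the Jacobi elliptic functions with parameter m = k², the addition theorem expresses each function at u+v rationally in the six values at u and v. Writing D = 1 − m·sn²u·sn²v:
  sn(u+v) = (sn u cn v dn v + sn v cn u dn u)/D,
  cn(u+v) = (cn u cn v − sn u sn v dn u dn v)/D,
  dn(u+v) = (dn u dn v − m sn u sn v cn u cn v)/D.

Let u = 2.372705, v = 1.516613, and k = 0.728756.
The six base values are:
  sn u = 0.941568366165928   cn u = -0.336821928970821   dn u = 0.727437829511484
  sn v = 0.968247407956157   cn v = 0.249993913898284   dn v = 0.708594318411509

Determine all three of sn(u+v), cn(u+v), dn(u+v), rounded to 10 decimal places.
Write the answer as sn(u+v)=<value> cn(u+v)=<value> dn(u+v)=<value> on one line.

m = k² = 0.531085307536
D = 1 − m·sn²u·sn²v = 0.5585915008116156
sn(u+v) = (sn u·cn v·dn v + sn v·cn u·dn u)/D = -0.07044364960751919/0.5585915008116156 = -0.1261094189674688
cn(u+v) = (cn u·cn v − sn u·sn v·dn u·dn v)/D = -0.5541318949572802/0.5585915008116156 = -0.9920163377927238
dn(u+v) = (dn u·dn v − m·sn u·sn v·cn u·cn v)/D = 0.5562275218207385/0.5585915008116156 = 0.9957679646263104

sn(u+v)=-0.1261094190 cn(u+v)=-0.9920163378 dn(u+v)=0.9957679646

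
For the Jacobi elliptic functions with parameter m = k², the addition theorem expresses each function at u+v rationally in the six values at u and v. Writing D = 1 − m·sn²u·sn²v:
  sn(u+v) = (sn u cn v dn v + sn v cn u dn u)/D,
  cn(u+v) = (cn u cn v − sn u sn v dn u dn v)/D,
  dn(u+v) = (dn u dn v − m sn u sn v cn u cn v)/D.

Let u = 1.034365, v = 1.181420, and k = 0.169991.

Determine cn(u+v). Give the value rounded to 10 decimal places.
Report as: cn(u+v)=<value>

cn(u+v)=-0.5853805220

sn u = 0.8573337051878696, cn u = 0.5147610299438362, dn u = 0.9893230715159208
sn v = 0.9228526513934997, cn v = 0.3851531952561055, dn v = 0.987618204689326
m = k² = 0.028896940081
D = 1 − m·sn²u·sn²v = 0.9819109240665997
cn(u+v) = (cn u·cn v − sn u·sn v·dn u·dn v)/D = -0.5747915292517454/0.9819109240665997 = -0.5853805219634762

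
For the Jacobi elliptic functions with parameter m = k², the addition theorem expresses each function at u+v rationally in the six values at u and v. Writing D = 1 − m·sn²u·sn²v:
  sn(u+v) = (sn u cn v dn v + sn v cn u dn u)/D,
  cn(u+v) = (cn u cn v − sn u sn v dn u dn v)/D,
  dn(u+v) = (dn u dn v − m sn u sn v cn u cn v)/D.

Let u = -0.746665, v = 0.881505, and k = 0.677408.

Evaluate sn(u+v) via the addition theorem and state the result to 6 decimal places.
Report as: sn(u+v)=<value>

sn(u+v)=0.134247

sn u = -0.6581829352646939, cn u = 0.7528580369009497, dn u = 0.8951035134560186
sn v = 0.7426500584717274, cn v = 0.6696796925784296, dn v = 0.8642415407181814
m = k² = 0.458881598464
D = 1 − m·sn²u·sn²v = 0.890361693701848
sn(u+v) = (sn u·cn v·dn v + sn v·cn u·dn u)/D = 0.1195281310517046/0.890361693701848 = 0.1342467133269668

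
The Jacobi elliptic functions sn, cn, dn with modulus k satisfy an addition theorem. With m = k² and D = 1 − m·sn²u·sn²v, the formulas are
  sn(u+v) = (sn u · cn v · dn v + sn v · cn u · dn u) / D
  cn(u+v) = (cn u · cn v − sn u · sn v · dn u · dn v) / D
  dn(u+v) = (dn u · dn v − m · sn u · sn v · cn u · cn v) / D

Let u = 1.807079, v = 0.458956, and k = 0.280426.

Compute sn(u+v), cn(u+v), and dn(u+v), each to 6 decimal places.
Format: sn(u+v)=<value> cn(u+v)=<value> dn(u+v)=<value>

sn u = 0.9808771179078915, cn u = -0.194628054413305, dn u = 0.9614260763615575
sn v = 0.441923769626564, cn v = 0.8970526081780531, dn v = 0.9922913482104456
m = k² = 0.078638741476
D = 1 − m·sn²u·sn²v = 0.9852238774597515
sn(u+v) = (sn u·cn v·dn v + sn v·cn u·dn u)/D = 0.7904225558647686/0.9852238774597515 = 0.8022771006146864
cn(u+v) = (cn u·cn v − sn u·sn v·dn u·dn v)/D = -0.5881311689555607/0.9852238774597515 = -0.596951801931523
dn(u+v) = (dn u·dn v − m·sn u·sn v·cn u·cn v)/D = 0.959966214971866/0.9852238774597515 = 0.9743635298882437

sn(u+v)=0.802277 cn(u+v)=-0.596952 dn(u+v)=0.974364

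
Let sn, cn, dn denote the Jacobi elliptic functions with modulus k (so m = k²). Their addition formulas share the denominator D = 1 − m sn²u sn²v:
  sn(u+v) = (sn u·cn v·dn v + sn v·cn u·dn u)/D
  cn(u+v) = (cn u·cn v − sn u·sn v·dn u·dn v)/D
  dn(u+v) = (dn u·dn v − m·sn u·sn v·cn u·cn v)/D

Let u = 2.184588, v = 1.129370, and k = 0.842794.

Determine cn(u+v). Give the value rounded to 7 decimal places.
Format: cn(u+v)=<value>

sn u = 0.9987244300158288, cn u = -0.05049270134938121, dn u = 0.5399159165750013
sn v = 0.8405289739409327, cn v = 0.5417665954687525, dn v = 0.7058184432422707
m = k² = 0.710301726436
D = 1 − m·sn²u·sn²v = 0.4994590722082286
cn(u+v) = (cn u·cn v − sn u·sn v·dn u·dn v)/D = -0.3472576564533468/0.4994590722082286 = -0.6952674919248884

cn(u+v)=-0.6952675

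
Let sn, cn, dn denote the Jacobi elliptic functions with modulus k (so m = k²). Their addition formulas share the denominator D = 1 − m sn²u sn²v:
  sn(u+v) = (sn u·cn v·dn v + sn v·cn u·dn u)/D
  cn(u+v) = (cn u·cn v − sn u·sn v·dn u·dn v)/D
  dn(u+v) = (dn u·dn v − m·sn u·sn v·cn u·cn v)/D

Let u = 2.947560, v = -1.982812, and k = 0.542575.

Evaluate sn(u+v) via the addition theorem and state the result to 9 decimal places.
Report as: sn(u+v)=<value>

sn u = 0.4517365045814561, cn u = -0.8921514055520666, dn u = 0.9694975668692646
sn v = -0.9737881432292298, cn v = -0.2274569236276816, dn v = 0.8490247345071903
m = k² = 0.294387630625
D = 1 − m·sn²u·sn²v = 0.9430335840082448
sn(u+v) = (sn u·cn v·dn v + sn v·cn u·dn u)/D = 0.7550291726496334/0.9430335840082448 = 0.8006386892823876

sn(u+v)=0.800638689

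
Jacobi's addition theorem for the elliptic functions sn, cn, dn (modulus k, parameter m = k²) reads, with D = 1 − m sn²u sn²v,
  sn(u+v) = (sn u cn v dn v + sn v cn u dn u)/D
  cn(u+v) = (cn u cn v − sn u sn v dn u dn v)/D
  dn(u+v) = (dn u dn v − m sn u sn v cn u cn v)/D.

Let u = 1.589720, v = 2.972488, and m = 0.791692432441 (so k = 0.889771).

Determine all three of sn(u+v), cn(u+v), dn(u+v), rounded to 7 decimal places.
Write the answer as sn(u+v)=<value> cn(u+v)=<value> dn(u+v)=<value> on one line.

sn u = 0.9515239722372763, cn u = 0.3075745929978531, dn u = 0.532168543017054
sn v = 0.9363875122917495, cn v = -0.3509678430056928, dn v = 0.5530162709320609
m = k² = 0.791692432441
D = 1 − m·sn²u·sn²v = 0.3714972408694396
sn(u+v) = (sn u·cn v·dn v + sn v·cn u·dn u)/D = -0.03141283640042835/0.3714972408694396 = -0.08455738817039611
cn(u+v) = (cn u·cn v − sn u·sn v·dn u·dn v)/D = -0.3701667646924645/0.3714972408694396 = -0.996418610878882
dn(u+v) = (dn u·dn v − m·sn u·sn v·cn u·cn v)/D = 0.3704443069729315/0.3714972408694396 = 0.9971657019738723

sn(u+v)=-0.0845574 cn(u+v)=-0.9964186 dn(u+v)=0.9971657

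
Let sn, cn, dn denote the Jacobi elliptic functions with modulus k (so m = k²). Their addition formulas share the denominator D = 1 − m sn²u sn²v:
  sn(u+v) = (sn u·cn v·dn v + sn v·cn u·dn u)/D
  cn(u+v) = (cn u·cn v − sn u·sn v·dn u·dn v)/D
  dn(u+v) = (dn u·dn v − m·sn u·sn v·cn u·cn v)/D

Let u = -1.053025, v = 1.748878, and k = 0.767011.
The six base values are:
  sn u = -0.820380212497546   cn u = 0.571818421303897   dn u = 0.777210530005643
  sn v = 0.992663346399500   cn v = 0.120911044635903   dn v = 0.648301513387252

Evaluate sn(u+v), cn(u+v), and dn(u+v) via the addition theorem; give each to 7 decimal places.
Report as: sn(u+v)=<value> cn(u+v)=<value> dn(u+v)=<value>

sn(u+v)=0.6179536 cn(u+v)=0.7862146 dn(u+v)=0.8805371

m = k² = 0.588305874121
D = 1 − m·sn²u·sn²v = 0.6098447005837056
sn(u+v) = (sn u·cn v·dn v + sn v·cn u·dn u)/D = 0.3768557280084211/0.6098447005837056 = 0.6179535997405866
cn(u+v) = (cn u·cn v − sn u·sn v·dn u·dn v)/D = 0.4794687884495429/0.6098447005837056 = 0.7862145690380272
dn(u+v) = (dn u·dn v − m·sn u·sn v·cn u·cn v)/D = 0.5369908914974033/0.6098447005837056 = 0.8805371121261344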